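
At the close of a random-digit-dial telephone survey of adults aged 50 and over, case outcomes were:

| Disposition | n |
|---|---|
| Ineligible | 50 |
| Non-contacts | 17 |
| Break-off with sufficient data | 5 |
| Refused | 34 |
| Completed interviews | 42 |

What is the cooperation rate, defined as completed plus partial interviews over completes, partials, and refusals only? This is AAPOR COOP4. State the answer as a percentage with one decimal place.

Numerator → 42 + 5 = 47
Base → 42 + 5 + 34 = 81
COOP4 = 47 / 81 = 0.5802

58.0%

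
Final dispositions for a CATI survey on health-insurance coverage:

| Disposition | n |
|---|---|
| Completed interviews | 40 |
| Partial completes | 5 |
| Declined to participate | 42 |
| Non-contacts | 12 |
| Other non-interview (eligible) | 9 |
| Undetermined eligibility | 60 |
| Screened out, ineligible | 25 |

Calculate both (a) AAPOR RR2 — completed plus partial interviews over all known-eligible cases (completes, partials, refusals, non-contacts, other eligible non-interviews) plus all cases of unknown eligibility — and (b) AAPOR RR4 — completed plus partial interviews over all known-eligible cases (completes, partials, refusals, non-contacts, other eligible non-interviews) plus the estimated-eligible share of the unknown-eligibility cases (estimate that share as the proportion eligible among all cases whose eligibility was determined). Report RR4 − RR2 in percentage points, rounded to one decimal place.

1.9

Top = 40 + 5 = 45
Denom = 40 + 5 + 42 + 12 + 9 + 60 = 168
RR2 = 45 / 168 = 0.2679
Determined eligible = 40 + 5 + 42 + 12 + 9 = 108
e = 108 / (108 + 25) = 108 / 133 = 0.8120
e × U = 0.8120 × 60 = 48.72
Denom = 108 + 48.72 = 156.72
RR4 = 45 / 156.72 = 0.2871
Difference = 28.71 − 26.79 = 1.92 percentage points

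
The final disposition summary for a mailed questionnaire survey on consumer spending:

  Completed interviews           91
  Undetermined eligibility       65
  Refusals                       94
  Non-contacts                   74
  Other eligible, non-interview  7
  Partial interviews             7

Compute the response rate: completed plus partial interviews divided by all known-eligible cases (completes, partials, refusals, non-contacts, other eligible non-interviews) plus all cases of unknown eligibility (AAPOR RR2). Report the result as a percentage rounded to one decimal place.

Num: 91 + 7 = 98
Denominator: 91 + 7 + 94 + 74 + 7 + 65 = 338
RR2 = 98 / 338 = 0.2899

29.0%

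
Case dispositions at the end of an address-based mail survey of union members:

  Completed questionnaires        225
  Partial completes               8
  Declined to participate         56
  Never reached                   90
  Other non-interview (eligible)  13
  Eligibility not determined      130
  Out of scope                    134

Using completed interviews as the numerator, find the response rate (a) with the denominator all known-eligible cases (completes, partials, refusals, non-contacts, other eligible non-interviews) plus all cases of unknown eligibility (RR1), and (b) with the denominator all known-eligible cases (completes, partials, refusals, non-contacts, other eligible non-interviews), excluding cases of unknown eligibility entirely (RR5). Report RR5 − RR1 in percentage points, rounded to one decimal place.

14.3

Num: 225
Denom: 225 + 8 + 56 + 90 + 13 + 130 = 522
RR1 = 225 / 522 = 0.4310
Denom: 225 + 8 + 56 + 90 + 13 = 392
RR5 = 225 / 392 = 0.5740
Difference = 57.40 − 43.10 = 14.30 percentage points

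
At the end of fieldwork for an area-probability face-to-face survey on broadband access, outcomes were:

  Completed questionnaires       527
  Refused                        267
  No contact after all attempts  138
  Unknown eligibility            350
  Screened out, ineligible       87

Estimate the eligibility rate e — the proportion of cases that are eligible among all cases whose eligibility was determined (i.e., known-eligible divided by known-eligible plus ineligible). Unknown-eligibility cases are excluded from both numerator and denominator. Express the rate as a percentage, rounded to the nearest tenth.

Determined eligible → 527 + 267 + 138 = 932
e = 932 / (932 + 87) = 932 / 1019 = 0.9146

91.5%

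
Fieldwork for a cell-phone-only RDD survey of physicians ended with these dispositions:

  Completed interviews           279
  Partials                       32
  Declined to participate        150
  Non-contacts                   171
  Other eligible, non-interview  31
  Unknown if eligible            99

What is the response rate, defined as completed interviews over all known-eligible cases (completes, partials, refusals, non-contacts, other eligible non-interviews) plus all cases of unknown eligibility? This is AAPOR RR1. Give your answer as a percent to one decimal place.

36.6%

Numerator → 279
Denom → 279 + 32 + 150 + 171 + 31 + 99 = 762
RR1 = 279 / 762 = 0.3661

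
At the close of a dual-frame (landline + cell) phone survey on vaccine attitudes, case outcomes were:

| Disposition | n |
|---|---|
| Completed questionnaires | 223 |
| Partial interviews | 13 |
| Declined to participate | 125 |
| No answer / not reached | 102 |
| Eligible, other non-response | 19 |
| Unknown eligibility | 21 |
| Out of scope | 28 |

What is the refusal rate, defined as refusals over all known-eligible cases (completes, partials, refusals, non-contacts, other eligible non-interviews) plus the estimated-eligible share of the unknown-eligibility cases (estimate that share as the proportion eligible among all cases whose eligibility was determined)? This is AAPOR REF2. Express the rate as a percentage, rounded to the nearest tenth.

Num: 125
Determined eligible: 223 + 13 + 125 + 102 + 19 = 482
e = 482 / (482 + 28) = 482 / 510 = 0.9451
e × U: 0.9451 × 21 = 19.85
Denominator: 482 + 19.85 = 501.85
REF2 = 125 / 501.85 = 0.2491

24.9%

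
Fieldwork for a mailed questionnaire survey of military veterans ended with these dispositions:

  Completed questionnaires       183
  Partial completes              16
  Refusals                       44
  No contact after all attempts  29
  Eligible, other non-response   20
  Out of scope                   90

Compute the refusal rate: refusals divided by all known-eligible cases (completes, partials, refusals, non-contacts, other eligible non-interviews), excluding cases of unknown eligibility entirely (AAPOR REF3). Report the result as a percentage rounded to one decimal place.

Num: 44
Base: 183 + 16 + 44 + 29 + 20 = 292
REF3 = 44 / 292 = 0.1507

15.1%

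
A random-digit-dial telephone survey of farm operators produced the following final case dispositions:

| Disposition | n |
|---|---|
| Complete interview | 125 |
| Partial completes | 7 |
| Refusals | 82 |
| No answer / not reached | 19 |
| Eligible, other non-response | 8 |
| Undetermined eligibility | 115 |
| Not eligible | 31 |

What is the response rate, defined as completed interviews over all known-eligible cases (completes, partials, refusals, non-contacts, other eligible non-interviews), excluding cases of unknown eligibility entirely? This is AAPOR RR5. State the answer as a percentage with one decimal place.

51.9%

Numerator = 125
Denominator = 125 + 7 + 82 + 19 + 8 = 241
RR5 = 125 / 241 = 0.5187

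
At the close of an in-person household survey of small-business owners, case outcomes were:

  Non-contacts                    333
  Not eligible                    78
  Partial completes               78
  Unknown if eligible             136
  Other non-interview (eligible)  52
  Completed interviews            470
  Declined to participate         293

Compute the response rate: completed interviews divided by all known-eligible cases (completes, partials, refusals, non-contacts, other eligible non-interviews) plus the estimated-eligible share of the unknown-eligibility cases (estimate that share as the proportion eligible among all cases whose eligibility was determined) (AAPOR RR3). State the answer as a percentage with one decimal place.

Top → 470
Eligible (known) → 470 + 78 + 293 + 333 + 52 = 1226
e = 1226 / (1226 + 78) = 1226 / 1304 = 0.9402
Estimated eligible among unknowns → 0.9402 × 136 = 127.87
Denominator → 1226 + 127.87 = 1353.87
RR3 = 470 / 1353.87 = 0.3472

34.7%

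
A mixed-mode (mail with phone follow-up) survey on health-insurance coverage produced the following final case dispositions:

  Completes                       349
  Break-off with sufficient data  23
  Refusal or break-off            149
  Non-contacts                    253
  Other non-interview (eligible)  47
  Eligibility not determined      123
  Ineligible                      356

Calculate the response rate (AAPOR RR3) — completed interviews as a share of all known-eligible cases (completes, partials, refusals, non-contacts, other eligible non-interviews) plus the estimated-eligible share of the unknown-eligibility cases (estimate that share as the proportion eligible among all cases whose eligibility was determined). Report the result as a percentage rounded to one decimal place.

38.5%

Top: 349
Known eligible: 349 + 23 + 149 + 253 + 47 = 821
e = 821 / (821 + 356) = 821 / 1177 = 0.6975
e × U: 0.6975 × 123 = 85.79
Denom: 821 + 85.79 = 906.79
RR3 = 349 / 906.79 = 0.3849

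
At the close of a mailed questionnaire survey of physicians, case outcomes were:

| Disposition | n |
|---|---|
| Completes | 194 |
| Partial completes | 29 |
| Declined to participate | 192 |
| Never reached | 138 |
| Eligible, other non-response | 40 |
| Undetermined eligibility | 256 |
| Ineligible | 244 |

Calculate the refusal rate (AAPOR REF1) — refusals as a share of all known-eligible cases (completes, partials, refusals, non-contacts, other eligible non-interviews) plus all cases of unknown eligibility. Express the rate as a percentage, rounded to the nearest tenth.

Num = 192
Denominator = 194 + 29 + 192 + 138 + 40 + 256 = 849
REF1 = 192 / 849 = 0.2261

22.6%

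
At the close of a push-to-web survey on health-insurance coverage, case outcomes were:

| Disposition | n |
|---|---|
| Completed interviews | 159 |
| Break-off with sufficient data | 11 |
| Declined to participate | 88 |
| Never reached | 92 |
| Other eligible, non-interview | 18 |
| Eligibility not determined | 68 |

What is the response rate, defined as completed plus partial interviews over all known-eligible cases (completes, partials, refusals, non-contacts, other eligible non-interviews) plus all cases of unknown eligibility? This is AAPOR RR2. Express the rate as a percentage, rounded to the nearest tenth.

39.0%

Num → 159 + 11 = 170
Base → 159 + 11 + 88 + 92 + 18 + 68 = 436
RR2 = 170 / 436 = 0.3899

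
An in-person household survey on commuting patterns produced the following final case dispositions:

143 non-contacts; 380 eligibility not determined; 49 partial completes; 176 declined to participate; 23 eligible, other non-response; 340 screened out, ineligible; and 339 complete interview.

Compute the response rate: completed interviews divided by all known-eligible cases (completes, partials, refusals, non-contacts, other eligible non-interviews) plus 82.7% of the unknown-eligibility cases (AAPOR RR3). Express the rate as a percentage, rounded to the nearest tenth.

32.5%

Num: 339
Eligible (known): 339 + 49 + 176 + 143 + 23 = 730
Eligible share of unknowns: 0.8270 × 380 = 314.26
Denom: 730 + 314.26 = 1044.26
RR3 = 339 / 1044.26 = 0.3246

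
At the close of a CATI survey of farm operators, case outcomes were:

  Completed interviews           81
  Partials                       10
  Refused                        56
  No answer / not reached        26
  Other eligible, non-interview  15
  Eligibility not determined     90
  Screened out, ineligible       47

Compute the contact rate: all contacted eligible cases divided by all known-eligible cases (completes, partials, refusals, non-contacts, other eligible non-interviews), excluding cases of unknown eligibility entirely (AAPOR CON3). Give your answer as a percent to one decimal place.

Num → 81 + 10 + 56 + 15 = 162
Denom → 81 + 10 + 56 + 26 + 15 = 188
CON3 = 162 / 188 = 0.8617

86.2%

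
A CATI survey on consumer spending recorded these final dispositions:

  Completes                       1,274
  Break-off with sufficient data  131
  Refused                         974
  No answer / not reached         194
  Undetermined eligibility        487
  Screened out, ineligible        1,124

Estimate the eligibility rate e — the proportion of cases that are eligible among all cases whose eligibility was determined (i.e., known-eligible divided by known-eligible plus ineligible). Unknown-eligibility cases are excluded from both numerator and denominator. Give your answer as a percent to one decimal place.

Known eligible: 1274 + 131 + 974 + 194 = 2573
e = 2573 / (2573 + 1124) = 2573 / 3697 = 0.6960

69.6%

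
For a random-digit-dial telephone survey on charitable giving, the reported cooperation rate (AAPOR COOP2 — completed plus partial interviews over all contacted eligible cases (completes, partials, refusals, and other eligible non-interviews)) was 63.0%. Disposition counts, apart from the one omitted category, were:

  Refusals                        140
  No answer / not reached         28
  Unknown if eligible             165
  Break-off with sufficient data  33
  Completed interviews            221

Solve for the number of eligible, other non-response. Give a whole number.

Top = 221 + 33 = 254
COOP2 = 254 / D = 0.630
D = 254 / 0.630 = 403.2
Rest of base = 394
eligible, other non-response = 403.2 − 394 ≈ 9

9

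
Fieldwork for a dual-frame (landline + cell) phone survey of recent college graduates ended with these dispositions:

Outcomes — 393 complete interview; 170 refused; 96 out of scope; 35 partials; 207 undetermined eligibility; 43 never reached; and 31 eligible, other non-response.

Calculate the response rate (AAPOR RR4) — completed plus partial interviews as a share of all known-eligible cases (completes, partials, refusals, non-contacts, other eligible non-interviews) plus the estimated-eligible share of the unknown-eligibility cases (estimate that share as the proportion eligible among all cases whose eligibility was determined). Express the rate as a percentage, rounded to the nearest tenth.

50.2%

Num: 393 + 35 = 428
Known eligible: 393 + 35 + 170 + 43 + 31 = 672
e = 672 / (672 + 96) = 672 / 768 = 0.8750
Eligible share of unknowns: 0.8750 × 207 = 181.12
Denom: 672 + 181.12 = 853.12
RR4 = 428 / 853.12 = 0.5017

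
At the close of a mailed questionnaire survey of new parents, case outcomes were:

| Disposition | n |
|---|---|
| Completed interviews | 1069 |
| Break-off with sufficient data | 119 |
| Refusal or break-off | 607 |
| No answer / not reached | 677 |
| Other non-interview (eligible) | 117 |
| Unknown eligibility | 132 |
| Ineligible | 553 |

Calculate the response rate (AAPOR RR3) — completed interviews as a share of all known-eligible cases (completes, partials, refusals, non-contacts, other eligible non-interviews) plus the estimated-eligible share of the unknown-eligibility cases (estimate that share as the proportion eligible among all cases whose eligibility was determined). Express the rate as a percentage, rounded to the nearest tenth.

39.6%

Num: 1069
Eligible (known): 1069 + 119 + 607 + 677 + 117 = 2589
e = 2589 / (2589 + 553) = 2589 / 3142 = 0.8240
Eligible share of unknowns: 0.8240 × 132 = 108.77
Base: 2589 + 108.77 = 2697.77
RR3 = 1069 / 2697.77 = 0.3963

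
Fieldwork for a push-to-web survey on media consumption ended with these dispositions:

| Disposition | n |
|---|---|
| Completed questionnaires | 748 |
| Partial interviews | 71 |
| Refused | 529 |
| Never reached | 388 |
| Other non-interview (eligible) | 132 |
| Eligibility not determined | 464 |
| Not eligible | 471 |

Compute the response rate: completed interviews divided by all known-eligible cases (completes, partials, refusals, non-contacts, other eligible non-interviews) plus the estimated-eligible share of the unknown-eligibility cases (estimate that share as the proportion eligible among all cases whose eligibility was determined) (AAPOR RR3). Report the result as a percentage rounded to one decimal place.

Top = 748
Known eligible = 748 + 71 + 529 + 388 + 132 = 1868
e = 1868 / (1868 + 471) = 1868 / 2339 = 0.7986
e × U = 0.7986 × 464 = 370.55
Base = 1868 + 370.55 = 2238.55
RR3 = 748 / 2238.55 = 0.3341

33.4%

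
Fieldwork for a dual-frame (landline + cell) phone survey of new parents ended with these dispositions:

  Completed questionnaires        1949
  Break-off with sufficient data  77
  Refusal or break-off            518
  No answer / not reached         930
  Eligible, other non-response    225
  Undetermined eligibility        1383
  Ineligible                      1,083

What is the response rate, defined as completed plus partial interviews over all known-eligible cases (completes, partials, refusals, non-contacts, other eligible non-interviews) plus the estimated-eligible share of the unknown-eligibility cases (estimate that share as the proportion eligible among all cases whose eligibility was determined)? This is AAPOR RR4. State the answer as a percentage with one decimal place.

42.5%

Top = 1949 + 77 = 2026
Eligible (known) = 1949 + 77 + 518 + 930 + 225 = 3699
e = 3699 / (3699 + 1083) = 3699 / 4782 = 0.7735
Estimated eligible among unknowns = 0.7735 × 1383 = 1069.75
Denom = 3699 + 1069.75 = 4768.75
RR4 = 2026 / 4768.75 = 0.4248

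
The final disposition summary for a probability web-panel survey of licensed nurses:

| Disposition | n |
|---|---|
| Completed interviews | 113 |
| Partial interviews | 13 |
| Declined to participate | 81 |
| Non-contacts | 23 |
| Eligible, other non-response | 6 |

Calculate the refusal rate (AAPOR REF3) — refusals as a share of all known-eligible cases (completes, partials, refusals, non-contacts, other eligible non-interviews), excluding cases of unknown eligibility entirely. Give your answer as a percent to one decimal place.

34.3%

Numerator = 81
Denominator = 113 + 13 + 81 + 23 + 6 = 236
REF3 = 81 / 236 = 0.3432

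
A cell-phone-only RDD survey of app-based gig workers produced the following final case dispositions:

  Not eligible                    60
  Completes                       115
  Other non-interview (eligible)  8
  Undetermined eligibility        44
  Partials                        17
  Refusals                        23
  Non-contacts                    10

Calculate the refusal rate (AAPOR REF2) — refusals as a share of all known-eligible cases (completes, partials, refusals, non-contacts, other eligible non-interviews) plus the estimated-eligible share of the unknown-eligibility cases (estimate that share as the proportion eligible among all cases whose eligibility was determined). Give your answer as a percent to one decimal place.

Num: 23
Known eligible: 115 + 17 + 23 + 10 + 8 = 173
e = 173 / (173 + 60) = 173 / 233 = 0.7425
e × U: 0.7425 × 44 = 32.67
Denom: 173 + 32.67 = 205.67
REF2 = 23 / 205.67 = 0.1118

11.2%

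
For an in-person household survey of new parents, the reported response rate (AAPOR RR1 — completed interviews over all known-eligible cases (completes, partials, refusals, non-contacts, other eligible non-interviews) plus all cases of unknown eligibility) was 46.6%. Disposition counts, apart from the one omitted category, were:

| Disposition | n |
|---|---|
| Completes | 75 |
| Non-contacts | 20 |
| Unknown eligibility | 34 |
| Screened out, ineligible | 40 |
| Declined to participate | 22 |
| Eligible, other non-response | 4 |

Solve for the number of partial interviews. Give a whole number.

6

RR1 = 75 / D = 0.466
D = 75 / 0.466 = 160.9
Other denominator terms total 155
partial interviews = 160.9 − 155 ≈ 6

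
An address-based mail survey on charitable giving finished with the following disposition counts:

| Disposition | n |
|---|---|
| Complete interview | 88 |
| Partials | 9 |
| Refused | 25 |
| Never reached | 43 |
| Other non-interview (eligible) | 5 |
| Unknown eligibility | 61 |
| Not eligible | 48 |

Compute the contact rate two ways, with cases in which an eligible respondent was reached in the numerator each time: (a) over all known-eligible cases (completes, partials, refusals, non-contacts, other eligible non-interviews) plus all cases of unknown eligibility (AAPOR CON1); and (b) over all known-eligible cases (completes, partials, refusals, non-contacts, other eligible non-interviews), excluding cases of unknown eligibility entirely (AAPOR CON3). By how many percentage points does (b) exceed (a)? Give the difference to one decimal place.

19.7

Top = 88 + 9 + 25 + 5 = 127
Denominator = 88 + 9 + 25 + 43 + 5 + 61 = 231
CON1 = 127 / 231 = 0.5498
Denominator = 88 + 9 + 25 + 43 + 5 = 170
CON3 = 127 / 170 = 0.7471
Difference = 74.71 − 54.98 = 19.73 percentage points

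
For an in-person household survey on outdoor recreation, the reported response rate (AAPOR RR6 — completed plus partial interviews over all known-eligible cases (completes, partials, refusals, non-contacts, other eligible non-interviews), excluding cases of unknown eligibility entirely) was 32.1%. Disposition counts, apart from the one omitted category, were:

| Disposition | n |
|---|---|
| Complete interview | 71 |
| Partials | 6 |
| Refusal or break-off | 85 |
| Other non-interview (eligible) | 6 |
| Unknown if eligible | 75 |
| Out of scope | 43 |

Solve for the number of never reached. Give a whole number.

Numerator: 71 + 6 = 77
RR6 = 77 / D = 0.321
D = 77 / 0.321 = 239.9
Remaining denominator categories sum to 168
never reached = 239.9 − 168 ≈ 72

72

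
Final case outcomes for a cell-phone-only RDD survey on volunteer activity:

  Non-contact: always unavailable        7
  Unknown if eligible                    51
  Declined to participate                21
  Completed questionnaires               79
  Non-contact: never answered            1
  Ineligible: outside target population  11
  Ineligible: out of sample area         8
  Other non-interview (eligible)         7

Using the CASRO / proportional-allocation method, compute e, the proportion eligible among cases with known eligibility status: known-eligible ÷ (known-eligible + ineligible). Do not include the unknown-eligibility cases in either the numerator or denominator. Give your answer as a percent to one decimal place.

85.8%

Never reached = 1 + 7 = 8
Out of scope = 11 + 8 = 19
Known eligible → 79 + 21 + 8 + 7 = 115
e = 115 / (115 + 19) = 115 / 134 = 0.8582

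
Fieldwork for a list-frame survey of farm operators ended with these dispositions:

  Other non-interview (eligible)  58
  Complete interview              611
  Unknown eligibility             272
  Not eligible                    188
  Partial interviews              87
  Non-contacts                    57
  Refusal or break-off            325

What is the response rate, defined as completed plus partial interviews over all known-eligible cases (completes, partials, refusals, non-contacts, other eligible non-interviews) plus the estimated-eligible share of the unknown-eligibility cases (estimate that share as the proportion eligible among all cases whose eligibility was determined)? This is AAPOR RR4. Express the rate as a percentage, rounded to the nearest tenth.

50.9%

Numerator → 611 + 87 = 698
Determined eligible → 611 + 87 + 325 + 57 + 58 = 1138
e = 1138 / (1138 + 188) = 1138 / 1326 = 0.8582
Eligible share of unknowns → 0.8582 × 272 = 233.43
Denominator → 1138 + 233.43 = 1371.43
RR4 = 698 / 1371.43 = 0.5090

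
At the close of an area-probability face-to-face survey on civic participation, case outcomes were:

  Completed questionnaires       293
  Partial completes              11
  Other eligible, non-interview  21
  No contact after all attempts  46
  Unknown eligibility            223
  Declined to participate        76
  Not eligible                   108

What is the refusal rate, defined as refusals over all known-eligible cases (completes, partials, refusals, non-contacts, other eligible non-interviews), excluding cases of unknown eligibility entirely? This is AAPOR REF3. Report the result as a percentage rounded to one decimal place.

17.0%

Num → 76
Base → 293 + 11 + 76 + 46 + 21 = 447
REF3 = 76 / 447 = 0.1700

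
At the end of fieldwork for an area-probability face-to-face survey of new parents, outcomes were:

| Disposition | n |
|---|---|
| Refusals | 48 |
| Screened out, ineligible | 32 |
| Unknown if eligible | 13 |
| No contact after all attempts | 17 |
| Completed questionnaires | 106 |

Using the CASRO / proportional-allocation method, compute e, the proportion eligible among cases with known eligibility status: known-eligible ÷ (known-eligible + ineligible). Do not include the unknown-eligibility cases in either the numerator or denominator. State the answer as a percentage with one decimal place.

84.2%

Known eligible: 106 + 48 + 17 = 171
e = 171 / (171 + 32) = 171 / 203 = 0.8424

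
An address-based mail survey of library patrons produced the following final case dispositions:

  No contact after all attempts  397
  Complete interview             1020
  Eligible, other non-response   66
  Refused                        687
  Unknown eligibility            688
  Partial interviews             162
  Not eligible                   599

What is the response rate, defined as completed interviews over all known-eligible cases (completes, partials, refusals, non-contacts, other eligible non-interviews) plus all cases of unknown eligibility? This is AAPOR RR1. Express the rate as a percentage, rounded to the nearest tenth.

Num: 1020
Base: 1020 + 162 + 687 + 397 + 66 + 688 = 3020
RR1 = 1020 / 3020 = 0.3377

33.8%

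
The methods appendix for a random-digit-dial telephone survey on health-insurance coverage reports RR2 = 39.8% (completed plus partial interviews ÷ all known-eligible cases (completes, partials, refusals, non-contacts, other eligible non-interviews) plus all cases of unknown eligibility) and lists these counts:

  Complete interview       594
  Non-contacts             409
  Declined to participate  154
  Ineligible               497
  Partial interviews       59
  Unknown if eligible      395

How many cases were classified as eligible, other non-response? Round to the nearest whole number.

Numerator: 594 + 59 = 653
RR2 = 653 / D = 0.398
D = 653 / 0.398 = 1640.7
Rest of base = 1611
eligible, other non-response = 1640.7 − 1611 ≈ 30

30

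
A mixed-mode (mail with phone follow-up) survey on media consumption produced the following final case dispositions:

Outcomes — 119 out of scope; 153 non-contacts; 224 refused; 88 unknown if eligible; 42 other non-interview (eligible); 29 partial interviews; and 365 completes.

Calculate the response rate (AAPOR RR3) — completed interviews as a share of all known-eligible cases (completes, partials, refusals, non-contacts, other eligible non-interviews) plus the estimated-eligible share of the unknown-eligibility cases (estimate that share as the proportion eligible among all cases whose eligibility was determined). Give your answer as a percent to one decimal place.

Top → 365
Known eligible → 365 + 29 + 224 + 153 + 42 = 813
e = 813 / (813 + 119) = 813 / 932 = 0.8723
Eligible share of unknowns → 0.8723 × 88 = 76.76
Denominator → 813 + 76.76 = 889.76
RR3 = 365 / 889.76 = 0.4102

41.0%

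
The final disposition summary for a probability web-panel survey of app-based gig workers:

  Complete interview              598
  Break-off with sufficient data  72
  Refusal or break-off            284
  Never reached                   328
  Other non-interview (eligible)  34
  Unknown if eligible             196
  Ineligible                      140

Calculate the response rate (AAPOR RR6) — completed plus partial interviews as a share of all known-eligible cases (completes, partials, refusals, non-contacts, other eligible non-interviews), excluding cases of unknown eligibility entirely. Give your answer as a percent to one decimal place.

50.9%

Num: 598 + 72 = 670
Denominator: 598 + 72 + 284 + 328 + 34 = 1316
RR6 = 670 / 1316 = 0.5091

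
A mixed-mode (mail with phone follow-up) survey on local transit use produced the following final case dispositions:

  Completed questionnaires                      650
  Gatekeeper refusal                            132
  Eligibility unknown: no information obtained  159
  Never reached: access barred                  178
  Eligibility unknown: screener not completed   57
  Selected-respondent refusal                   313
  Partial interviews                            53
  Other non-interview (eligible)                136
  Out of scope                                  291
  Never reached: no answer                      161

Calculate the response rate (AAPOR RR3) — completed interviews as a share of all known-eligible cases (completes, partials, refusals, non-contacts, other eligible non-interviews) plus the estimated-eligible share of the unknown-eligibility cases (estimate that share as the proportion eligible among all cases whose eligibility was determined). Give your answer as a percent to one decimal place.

36.0%

Declined to participate = 132 + 313 = 445
No answer / not reached = 161 + 178 = 339
Undetermined eligibility = 57 + 159 = 216
Numerator = 650
Determined eligible = 650 + 53 + 445 + 339 + 136 = 1623
e = 1623 / (1623 + 291) = 1623 / 1914 = 0.8480
Estimated eligible among unknowns = 0.8480 × 216 = 183.17
Denom = 1623 + 183.17 = 1806.17
RR3 = 650 / 1806.17 = 0.3599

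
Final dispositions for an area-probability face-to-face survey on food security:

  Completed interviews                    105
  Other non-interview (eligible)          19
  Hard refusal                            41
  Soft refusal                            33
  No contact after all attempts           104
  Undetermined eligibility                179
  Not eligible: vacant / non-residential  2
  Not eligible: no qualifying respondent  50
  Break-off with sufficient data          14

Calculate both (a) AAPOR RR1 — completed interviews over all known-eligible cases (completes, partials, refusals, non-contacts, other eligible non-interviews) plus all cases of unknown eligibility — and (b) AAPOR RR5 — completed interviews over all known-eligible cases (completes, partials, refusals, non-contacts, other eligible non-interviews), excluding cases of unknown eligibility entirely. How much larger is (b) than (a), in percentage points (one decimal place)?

12.0

Refusal or break-off = 41 + 33 = 74
Out of scope = 50 + 2 = 52
Numerator: 105
Denom: 105 + 14 + 74 + 104 + 19 + 179 = 495
RR1 = 105 / 495 = 0.2121
Denom: 105 + 14 + 74 + 104 + 19 = 316
RR5 = 105 / 316 = 0.3323
Difference = 33.23 − 21.21 = 12.02 percentage points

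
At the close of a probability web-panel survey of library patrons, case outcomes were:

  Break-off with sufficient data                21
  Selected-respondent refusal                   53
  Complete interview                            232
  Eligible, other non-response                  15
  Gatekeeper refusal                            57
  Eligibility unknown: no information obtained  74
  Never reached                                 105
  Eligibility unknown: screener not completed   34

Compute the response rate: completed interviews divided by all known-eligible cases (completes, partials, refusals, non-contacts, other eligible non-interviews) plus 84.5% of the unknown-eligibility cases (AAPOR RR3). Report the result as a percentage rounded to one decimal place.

40.4%

Refusal or break-off = 57 + 53 = 110
Undetermined eligibility = 34 + 74 = 108
Numerator → 232
Known eligible → 232 + 21 + 110 + 105 + 15 = 483
Estimated eligible among unknowns → 0.8450 × 108 = 91.26
Denominator → 483 + 91.26 = 574.26
RR3 = 232 / 574.26 = 0.4040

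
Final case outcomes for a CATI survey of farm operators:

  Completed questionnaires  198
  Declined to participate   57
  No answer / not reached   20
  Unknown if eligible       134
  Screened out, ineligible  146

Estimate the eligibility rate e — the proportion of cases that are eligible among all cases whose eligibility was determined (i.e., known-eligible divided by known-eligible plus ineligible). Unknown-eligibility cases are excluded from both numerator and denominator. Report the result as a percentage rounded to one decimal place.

65.3%

Known eligible → 198 + 57 + 20 = 275
e = 275 / (275 + 146) = 275 / 421 = 0.6532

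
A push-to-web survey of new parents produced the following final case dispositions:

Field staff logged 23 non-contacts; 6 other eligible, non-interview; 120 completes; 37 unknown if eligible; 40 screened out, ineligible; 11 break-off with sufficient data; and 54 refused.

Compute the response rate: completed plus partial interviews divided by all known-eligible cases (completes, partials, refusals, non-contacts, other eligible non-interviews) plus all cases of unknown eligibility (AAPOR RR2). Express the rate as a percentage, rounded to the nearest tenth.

Numerator → 120 + 11 = 131
Base → 120 + 11 + 54 + 23 + 6 + 37 = 251
RR2 = 131 / 251 = 0.5219

52.2%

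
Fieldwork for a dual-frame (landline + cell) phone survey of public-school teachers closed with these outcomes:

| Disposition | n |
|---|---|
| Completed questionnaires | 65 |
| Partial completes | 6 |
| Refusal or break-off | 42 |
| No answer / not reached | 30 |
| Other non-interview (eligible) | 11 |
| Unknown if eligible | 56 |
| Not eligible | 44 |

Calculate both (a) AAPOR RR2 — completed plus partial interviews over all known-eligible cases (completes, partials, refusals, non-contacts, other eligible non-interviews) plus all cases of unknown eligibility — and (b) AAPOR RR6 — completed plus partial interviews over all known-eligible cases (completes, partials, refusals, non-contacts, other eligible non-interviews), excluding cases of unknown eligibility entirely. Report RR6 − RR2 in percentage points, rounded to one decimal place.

Top: 65 + 6 = 71
Denominator: 65 + 6 + 42 + 30 + 11 + 56 = 210
RR2 = 71 / 210 = 0.3381
Denominator: 65 + 6 + 42 + 30 + 11 = 154
RR6 = 71 / 154 = 0.4610
Difference = 46.10 − 33.81 = 12.29 percentage points

12.3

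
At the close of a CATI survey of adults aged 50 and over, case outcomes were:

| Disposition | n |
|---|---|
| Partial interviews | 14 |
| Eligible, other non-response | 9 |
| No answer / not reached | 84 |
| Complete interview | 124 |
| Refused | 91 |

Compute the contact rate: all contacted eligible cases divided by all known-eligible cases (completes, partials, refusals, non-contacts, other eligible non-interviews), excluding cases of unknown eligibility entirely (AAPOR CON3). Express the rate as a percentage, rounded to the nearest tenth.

Top: 124 + 14 + 91 + 9 = 238
Denominator: 124 + 14 + 91 + 84 + 9 = 322
CON3 = 238 / 322 = 0.7391

73.9%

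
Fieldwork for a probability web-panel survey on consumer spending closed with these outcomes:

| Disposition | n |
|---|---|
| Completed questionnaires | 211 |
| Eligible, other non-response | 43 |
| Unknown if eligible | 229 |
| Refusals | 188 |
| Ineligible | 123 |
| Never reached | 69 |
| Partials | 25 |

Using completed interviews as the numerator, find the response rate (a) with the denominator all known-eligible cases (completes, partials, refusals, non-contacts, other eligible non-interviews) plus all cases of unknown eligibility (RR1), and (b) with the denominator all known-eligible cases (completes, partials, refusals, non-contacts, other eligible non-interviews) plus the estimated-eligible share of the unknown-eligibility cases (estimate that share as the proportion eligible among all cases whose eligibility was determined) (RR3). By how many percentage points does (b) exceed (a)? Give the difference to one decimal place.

Top = 211
Base = 211 + 25 + 188 + 69 + 43 + 229 = 765
RR1 = 211 / 765 = 0.2758
Eligible (known) = 211 + 25 + 188 + 69 + 43 = 536
e = 536 / (536 + 123) = 536 / 659 = 0.8134
Eligible share of unknowns = 0.8134 × 229 = 186.27
Base = 536 + 186.27 = 722.27
RR3 = 211 / 722.27 = 0.2921
Difference = 29.21 − 27.58 = 1.63 percentage points

1.6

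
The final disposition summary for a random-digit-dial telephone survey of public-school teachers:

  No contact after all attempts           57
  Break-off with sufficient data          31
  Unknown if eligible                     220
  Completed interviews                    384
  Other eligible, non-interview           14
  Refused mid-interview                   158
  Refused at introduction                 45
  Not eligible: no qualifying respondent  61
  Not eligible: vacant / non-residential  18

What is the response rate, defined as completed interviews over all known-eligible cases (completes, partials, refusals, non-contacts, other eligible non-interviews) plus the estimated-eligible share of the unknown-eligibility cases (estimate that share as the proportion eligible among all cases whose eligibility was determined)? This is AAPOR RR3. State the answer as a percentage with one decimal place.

Refusals = 45 + 158 = 203
Ineligible = 61 + 18 = 79
Top = 384
Determined eligible = 384 + 31 + 203 + 57 + 14 = 689
e = 689 / (689 + 79) = 689 / 768 = 0.8971
Eligible share of unknowns = 0.8971 × 220 = 197.36
Base = 689 + 197.36 = 886.36
RR3 = 384 / 886.36 = 0.4332

43.3%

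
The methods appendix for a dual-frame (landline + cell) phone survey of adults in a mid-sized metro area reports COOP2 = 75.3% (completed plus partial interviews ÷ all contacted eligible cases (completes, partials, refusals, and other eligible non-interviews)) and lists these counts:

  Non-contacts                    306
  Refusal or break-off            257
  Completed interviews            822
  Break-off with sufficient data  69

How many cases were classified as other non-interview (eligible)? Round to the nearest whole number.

Numerator: 822 + 69 = 891
COOP2 = 891 / D = 0.753
D = 891 / 0.753 = 1183.3
Other denominator terms total 1148
other non-interview (eligible) = 1183.3 − 1148 ≈ 35

35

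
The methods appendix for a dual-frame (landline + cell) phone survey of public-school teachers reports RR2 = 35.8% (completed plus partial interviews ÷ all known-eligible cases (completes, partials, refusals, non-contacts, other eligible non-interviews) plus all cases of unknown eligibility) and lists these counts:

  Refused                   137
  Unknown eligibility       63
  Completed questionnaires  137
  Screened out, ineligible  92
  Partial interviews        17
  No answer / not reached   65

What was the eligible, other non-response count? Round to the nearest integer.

11

Numerator → 137 + 17 = 154
RR2 = 154 / D = 0.358
D = 154 / 0.358 = 430.2
Rest of base = 419
eligible, other non-response = 430.2 − 419 ≈ 11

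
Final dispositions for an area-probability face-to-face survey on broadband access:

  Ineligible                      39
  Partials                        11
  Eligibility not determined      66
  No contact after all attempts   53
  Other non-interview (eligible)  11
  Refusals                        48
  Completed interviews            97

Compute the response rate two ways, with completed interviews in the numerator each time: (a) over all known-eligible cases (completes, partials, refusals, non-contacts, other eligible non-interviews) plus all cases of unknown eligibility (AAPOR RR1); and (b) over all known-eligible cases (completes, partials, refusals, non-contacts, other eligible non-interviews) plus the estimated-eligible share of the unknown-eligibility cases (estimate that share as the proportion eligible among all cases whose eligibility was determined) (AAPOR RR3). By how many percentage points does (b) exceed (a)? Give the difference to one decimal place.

1.2

Numerator = 97
Denominator = 97 + 11 + 48 + 53 + 11 + 66 = 286
RR1 = 97 / 286 = 0.3392
Known eligible = 97 + 11 + 48 + 53 + 11 = 220
e = 220 / (220 + 39) = 220 / 259 = 0.8494
e × U = 0.8494 × 66 = 56.06
Denominator = 220 + 56.06 = 276.06
RR3 = 97 / 276.06 = 0.3514
Difference = 35.14 − 33.92 = 1.22 percentage points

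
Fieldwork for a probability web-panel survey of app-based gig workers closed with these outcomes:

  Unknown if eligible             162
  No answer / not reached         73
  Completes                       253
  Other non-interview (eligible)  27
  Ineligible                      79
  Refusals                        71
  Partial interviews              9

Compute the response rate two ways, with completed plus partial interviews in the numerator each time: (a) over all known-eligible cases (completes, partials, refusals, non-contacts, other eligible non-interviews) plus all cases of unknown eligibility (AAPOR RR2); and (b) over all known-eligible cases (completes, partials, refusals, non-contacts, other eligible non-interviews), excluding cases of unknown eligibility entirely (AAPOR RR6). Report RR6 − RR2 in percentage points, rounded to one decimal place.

16.5

Top: 253 + 9 = 262
Denominator: 253 + 9 + 71 + 73 + 27 + 162 = 595
RR2 = 262 / 595 = 0.4403
Denominator: 253 + 9 + 71 + 73 + 27 = 433
RR6 = 262 / 433 = 0.6051
Difference = 60.51 − 44.03 = 16.48 percentage points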